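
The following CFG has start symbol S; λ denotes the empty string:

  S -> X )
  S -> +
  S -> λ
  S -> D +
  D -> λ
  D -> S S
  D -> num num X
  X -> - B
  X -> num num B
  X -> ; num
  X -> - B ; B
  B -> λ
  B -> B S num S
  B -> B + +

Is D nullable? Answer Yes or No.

Yes

D has an λ-production, so D ⇒ λ.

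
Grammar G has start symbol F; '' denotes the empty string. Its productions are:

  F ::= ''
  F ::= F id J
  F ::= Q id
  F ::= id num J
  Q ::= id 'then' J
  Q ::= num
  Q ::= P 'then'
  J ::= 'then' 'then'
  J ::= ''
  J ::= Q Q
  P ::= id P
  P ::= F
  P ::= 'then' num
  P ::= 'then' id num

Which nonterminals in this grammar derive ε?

{ F, J, P }

Directly nullable (have an ''-production): F, J.
P ::= F with every symbol nullable, so P is nullable.
No other nonterminal has a production whose RHS symbols are all nullable.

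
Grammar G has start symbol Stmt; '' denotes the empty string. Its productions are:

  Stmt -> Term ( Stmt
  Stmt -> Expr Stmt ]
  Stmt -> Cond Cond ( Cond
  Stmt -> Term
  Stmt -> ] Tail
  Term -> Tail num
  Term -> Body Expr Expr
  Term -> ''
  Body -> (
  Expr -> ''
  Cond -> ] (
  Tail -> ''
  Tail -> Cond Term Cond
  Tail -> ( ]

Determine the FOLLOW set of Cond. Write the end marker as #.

In Stmt -> Cond Cond ( Cond: add FIRST(Cond ( Cond) = { ] }.
In Stmt -> Cond Cond ( Cond: add FIRST(( Cond) = { ( }.
In Stmt -> Cond Cond ( Cond: Cond is at the end, add FOLLOW(Stmt) = { #, ] }.
In Tail -> Cond Term Cond: add FIRST(Term Cond) = { (, ], num }.
In Tail -> Cond Term Cond: Cond is at the end, add FOLLOW(Tail) = { #, ], num }.
Union: FOLLOW(Cond) = { #, (, ], num }.

{ #, (, ], num }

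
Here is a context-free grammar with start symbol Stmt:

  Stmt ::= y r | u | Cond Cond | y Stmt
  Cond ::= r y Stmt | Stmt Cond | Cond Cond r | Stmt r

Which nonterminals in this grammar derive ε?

{ } (none)

No nonterminal has an empty production or an RHS whose symbols are all nullable.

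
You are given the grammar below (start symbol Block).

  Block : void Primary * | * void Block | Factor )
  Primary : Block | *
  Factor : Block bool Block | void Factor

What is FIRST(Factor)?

{ *, void }

From Factor : Block bool Block: add FIRST(Block) = { *, void }.
Factor : void Factor contributes {void}.
Union: FIRST(Factor) = { *, void }.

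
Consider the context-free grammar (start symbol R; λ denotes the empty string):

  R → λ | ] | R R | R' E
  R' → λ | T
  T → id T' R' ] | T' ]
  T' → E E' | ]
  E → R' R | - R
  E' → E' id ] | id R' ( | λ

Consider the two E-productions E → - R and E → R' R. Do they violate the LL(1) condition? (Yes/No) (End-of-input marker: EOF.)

FIRST(- R) = { - } and FIRST(R' R) = { -, ], id, λ }.
Both contain -, so the two alternatives are not disjoint — LL(1) conflict.

Yes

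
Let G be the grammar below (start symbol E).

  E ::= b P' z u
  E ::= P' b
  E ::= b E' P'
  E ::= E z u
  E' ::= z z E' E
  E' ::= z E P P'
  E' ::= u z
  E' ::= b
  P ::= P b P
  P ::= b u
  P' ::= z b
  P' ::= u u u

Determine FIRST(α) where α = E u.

Add FIRST(E) = { b, u, z }; E is not nullable, stop.

{ b, u, z }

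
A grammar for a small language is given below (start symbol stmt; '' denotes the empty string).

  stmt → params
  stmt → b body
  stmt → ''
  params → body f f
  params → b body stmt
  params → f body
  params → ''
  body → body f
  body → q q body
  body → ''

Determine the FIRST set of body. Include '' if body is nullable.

From body → body f: body nullable, take FIRST(body) ∪ {f} = { f, q }.
body → q q body contributes {q}.
body → '' contributes ''.
Union: FIRST(body) = { f, q, '' }.

{ f, q, '' }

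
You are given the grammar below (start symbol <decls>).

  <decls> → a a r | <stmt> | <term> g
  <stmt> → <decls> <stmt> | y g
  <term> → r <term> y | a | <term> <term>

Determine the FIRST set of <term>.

{ a, r }

<term> → r <term> y contributes {r}.
<term> → a contributes {a}.
From <term> → <term> <term>: add FIRST(<term>) = { a, r }.
Union: FIRST(<term>) = { a, r }.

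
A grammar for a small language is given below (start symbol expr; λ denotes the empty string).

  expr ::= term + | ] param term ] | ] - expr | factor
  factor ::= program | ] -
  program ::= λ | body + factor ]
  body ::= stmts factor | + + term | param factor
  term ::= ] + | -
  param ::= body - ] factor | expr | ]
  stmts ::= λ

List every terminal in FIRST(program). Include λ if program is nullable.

program ::= λ contributes λ.
From program ::= body + factor ]: body nullable, take FIRST(body) ∪ {+} = { +, -, ] }.
Union: FIRST(program) = { +, -, ], λ }.

{ +, -, ], λ }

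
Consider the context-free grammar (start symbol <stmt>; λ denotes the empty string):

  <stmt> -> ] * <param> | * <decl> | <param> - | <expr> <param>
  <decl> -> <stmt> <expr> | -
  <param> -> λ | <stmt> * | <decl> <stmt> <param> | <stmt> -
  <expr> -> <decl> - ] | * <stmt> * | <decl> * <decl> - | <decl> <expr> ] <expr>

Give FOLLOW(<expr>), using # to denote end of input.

{ #, *, -, ] }

In <stmt> -> <expr> <param>: add FIRST(<param>)\{λ} = { *, -, ] }.
  Since <param> is nullable, also add FOLLOW(<stmt>) = { #, *, -, ] }.
In <decl> -> <stmt> <expr>: <expr> is at the end, add FOLLOW(<decl>) = { #, *, -, ] }.
In <expr> -> <decl> <expr> ] <expr>: add FIRST(] <expr>) = { ] }.
In <expr> -> <decl> <expr> ] <expr>: <expr> is at the end, add FOLLOW(<expr>) = { #, *, -, ] }.
Union: FOLLOW(<expr>) = { #, *, -, ] }.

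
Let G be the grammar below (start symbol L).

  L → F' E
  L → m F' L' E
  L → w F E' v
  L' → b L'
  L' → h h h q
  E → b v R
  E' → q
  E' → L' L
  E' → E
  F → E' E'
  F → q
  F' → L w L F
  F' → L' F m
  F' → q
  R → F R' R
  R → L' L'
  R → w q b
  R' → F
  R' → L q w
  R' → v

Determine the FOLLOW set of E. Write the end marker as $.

{ $, b, h, m, q, v, w }

In L → F' E: E is at the end, add FOLLOW(L) = { $, b, h, m, q, v, w }.
In L → m F' L' E: E is at the end, add FOLLOW(L) = { $, b, h, m, q, v, w }.
In E' → E: E is at the end, add FOLLOW(E') = { b, h, m, q, v, w }.
Union: FOLLOW(E) = { $, b, h, m, q, v, w }.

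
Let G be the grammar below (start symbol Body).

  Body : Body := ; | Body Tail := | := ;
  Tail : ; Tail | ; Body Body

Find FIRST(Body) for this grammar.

{ := }

From Body : Body := ;: add FIRST(Body) = { := }.
From Body : Body Tail :=: add FIRST(Body) = { := }.
Body : := ; contributes {:=}.
Union: FIRST(Body) = { := }.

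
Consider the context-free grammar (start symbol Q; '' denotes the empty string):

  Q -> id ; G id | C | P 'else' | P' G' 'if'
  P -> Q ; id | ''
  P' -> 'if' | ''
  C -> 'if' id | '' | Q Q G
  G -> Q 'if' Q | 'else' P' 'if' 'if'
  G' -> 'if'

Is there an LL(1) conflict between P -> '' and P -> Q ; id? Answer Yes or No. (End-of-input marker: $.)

Yes

FIRST('') = { '' } and FIRST(Q ; id) = { 'else', 'if', ;, id }.
The first alternative is nullable and FOLLOW(P) = { 'else' } shares 'else' with FIRST of the second — conflict.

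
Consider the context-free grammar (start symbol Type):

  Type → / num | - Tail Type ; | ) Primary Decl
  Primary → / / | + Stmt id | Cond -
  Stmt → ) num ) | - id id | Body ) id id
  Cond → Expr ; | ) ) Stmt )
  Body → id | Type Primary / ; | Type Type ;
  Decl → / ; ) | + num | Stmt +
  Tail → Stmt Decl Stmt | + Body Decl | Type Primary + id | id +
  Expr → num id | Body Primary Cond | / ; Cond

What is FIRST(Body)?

Body → id contributes {id}.
From Body → Type Primary / ;: add FIRST(Type) = { ), -, / }.
From Body → Type Type ;: add FIRST(Type) = { ), -, / }.
Union: FIRST(Body) = { ), -, /, id }.

{ ), -, /, id }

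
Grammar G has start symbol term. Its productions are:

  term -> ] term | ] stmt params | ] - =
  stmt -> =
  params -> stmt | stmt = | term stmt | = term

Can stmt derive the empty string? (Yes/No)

No nonterminal in this grammar is nullable.
No production of stmt has an RHS whose symbols are all nullable, so stmt is not nullable.

No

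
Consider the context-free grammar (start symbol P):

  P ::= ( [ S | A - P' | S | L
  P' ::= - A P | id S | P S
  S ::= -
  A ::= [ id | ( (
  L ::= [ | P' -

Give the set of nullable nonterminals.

{ } (none)

No nonterminal has an empty production or an RHS whose symbols are all nullable.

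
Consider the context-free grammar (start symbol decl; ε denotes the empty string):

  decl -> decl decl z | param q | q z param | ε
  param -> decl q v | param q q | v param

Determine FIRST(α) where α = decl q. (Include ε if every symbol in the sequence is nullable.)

Add FIRST(decl)\{ε} = { q, v, z }; decl is nullable, continue.
q is a terminal; add {q} and stop.

{ q, v, z }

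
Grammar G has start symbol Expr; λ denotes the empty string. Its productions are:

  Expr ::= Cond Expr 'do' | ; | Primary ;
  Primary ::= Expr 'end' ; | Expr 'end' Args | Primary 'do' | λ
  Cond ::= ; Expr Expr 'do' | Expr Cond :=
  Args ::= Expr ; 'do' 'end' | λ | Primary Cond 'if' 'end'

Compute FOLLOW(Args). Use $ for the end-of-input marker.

In Primary ::= Expr 'end' Args: Args is at the end, add FOLLOW(Primary) = { 'do', ; }.
Union: FOLLOW(Args) = { 'do', ; }.

{ 'do', ; }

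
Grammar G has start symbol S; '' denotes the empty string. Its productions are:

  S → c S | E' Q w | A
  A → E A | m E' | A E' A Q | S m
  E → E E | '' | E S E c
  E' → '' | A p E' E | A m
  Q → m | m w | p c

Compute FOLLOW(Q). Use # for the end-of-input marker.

In S → E' Q w: add FIRST(w) = { w }.
In A → A E' A Q: Q is at the end, add FOLLOW(A) = { #, c, m, p }.
Union: FOLLOW(Q) = { #, c, m, p, w }.

{ #, c, m, p, w }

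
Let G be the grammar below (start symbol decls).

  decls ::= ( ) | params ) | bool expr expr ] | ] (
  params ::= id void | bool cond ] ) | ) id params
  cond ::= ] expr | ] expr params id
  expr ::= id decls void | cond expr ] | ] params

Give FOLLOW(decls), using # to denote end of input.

{ #, void }

decls is the start symbol, so # ∈ FOLLOW(decls).
In expr ::= id decls void: add FIRST(void) = { void }.
Union: FOLLOW(decls) = { #, void }.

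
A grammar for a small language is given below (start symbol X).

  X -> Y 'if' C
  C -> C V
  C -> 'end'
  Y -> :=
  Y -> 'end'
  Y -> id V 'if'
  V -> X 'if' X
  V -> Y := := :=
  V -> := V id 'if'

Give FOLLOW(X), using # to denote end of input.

X is the start symbol, so # ∈ FOLLOW(X).
In V -> X 'if' X: add FIRST('if' X) = { 'if' }.
In V -> X 'if' X: X is at the end, add FOLLOW(V) = { #, 'end', 'if', :=, id }.
Union: FOLLOW(X) = { #, 'end', 'if', :=, id }.

{ #, 'end', 'if', :=, id }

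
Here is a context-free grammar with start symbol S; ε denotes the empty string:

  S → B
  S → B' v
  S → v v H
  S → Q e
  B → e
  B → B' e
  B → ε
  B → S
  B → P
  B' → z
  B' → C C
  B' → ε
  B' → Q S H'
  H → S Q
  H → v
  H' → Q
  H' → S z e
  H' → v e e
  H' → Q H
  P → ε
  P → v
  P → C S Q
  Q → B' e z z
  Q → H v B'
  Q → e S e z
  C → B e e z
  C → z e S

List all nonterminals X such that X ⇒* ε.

Directly nullable (have an ε-production): B, B', P.
S → B with every symbol nullable, so S is nullable.
No other nonterminal has a production whose RHS symbols are all nullable.

{ B, B', P, S }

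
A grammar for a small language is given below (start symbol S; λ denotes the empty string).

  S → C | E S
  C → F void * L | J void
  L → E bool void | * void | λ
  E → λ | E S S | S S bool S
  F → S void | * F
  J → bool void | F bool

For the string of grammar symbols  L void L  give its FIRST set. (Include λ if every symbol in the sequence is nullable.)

{ *, bool, void }

Add FIRST(L)\{λ} = { *, bool }; L is nullable, continue.
void is a terminal; add {void} and stop.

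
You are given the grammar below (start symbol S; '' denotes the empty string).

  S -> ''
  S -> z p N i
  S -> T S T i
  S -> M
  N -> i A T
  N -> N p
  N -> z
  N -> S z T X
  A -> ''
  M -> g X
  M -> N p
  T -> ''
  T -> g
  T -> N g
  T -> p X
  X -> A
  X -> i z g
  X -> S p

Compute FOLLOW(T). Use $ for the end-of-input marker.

In S -> T S T i: add FIRST(S T i) = { g, i, p, z }.
In S -> T S T i: add FIRST(i) = { i }.
In N -> i A T: T is at the end, add FOLLOW(N) = { g, i, p }.
In N -> S z T X: add FIRST(X)\{''} = { g, i, p, z }.
  Since X is nullable, also add FOLLOW(N) = { g, i, p }.
Union: FOLLOW(T) = { g, i, p, z }.

{ g, i, p, z }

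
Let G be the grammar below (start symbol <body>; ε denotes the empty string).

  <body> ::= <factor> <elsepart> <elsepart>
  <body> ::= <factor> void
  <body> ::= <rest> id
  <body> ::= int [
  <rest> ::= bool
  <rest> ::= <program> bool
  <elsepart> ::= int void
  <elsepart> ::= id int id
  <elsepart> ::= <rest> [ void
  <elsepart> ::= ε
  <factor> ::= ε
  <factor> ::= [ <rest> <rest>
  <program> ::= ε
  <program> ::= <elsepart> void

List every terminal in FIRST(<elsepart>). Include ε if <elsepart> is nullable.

{ bool, id, int, void, ε }

<elsepart> ::= int void contributes {int}.
<elsepart> ::= id int id contributes {id}.
From <elsepart> ::= <rest> [ void: add FIRST(<rest>) = { bool, id, int, void }.
<elsepart> ::= ε contributes ε.
Union: FIRST(<elsepart>) = { bool, id, int, void, ε }.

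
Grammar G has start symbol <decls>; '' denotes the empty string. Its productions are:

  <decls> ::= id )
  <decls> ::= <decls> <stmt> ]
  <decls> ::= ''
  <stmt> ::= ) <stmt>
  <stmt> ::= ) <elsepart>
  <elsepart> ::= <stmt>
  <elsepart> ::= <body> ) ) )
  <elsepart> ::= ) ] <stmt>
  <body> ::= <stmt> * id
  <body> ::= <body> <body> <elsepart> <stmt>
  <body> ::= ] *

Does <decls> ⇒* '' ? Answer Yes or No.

Yes

<decls> has an ''-production, so <decls> ⇒ ''.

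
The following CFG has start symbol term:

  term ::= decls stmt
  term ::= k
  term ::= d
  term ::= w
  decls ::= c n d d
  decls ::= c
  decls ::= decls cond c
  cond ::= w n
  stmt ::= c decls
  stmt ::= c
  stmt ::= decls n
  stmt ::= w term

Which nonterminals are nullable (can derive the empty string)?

No nonterminal has an empty production or an RHS whose symbols are all nullable.

{ } (none)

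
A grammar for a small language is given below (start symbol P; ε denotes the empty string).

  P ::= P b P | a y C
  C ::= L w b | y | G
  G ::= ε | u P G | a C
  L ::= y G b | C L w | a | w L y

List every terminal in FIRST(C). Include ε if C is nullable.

From C ::= L w b: add FIRST(L) = { a, u, w, y }.
C ::= y contributes {y}.
From C ::= G: add FIRST(G) = { a, u, ε } (including ε since G is nullable).
Union: FIRST(C) = { a, u, w, y, ε }.

{ a, u, w, y, ε }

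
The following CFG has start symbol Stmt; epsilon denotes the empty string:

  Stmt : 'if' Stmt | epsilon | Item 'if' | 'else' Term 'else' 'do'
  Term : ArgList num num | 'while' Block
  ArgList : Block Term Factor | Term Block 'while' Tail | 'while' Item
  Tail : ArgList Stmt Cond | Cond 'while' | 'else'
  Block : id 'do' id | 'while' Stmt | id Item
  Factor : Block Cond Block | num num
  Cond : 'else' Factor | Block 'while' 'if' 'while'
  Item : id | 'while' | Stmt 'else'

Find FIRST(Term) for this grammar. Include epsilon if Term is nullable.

From Term : ArgList num num: add FIRST(ArgList) = { 'while', id }.
Term : 'while' Block contributes {'while'}.
Union: FIRST(Term) = { 'while', id }.

{ 'while', id }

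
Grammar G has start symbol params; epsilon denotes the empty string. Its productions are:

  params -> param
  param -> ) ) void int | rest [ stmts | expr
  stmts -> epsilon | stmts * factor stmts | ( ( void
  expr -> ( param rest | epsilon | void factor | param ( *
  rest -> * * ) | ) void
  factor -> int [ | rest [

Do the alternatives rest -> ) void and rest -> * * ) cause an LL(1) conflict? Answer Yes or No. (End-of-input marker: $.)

No

FIRST() void) = { ) } and FIRST(* * )) = { * }.
The FIRST sets are disjoint and neither alternative is nullable — no conflict.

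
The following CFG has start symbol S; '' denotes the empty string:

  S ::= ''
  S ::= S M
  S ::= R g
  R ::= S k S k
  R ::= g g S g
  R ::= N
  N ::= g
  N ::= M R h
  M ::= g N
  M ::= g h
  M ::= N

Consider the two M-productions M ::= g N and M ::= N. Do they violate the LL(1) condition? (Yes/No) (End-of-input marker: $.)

FIRST(g N) = { g } and FIRST(N) = { g }.
Both contain g, so the two alternatives are not disjoint — LL(1) conflict.

Yes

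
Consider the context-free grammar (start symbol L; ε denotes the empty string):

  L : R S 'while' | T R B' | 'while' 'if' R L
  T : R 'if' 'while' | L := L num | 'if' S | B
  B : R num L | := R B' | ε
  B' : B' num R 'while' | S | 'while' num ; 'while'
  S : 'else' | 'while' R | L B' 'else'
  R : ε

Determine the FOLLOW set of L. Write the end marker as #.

{ #, 'else', 'if', 'while', :=, num }

L is the start symbol, so # ∈ FOLLOW(L).
In L : 'while' 'if' R L: L is at the end, add FOLLOW(L) = { #, 'else', 'if', 'while', :=, num }.
In T : L := L num: add FIRST(:= L num) = { := }.
In T : L := L num: add FIRST(num) = { num }.
In B : R num L: L is at the end, add FOLLOW(B) = { 'else', 'if', 'while', :=, num }.
In S : L B' 'else': add FIRST(B' 'else') = { 'else', 'if', 'while', :=, num }.
Union: FOLLOW(L) = { #, 'else', 'if', 'while', :=, num }.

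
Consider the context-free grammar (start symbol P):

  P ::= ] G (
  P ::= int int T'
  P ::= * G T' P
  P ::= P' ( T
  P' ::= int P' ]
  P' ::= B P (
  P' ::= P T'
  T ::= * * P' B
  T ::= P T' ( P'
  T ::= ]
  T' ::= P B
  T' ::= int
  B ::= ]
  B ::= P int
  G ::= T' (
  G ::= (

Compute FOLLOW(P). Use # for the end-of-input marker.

P is the start symbol, so # ∈ FOLLOW(P).
In P ::= * G T' P: P is at the end, add FOLLOW(P) = { #, (, *, ], int }.
In P' ::= B P (: add FIRST(() = { ( }.
In P' ::= P T': add FIRST(T') = { *, ], int }.
In T ::= P T' ( P': add FIRST(T' ( P') = { *, ], int }.
In T' ::= P B: add FIRST(B) = { *, ], int }.
In B ::= P int: add FIRST(int) = { int }.
Union: FOLLOW(P) = { #, (, *, ], int }.

{ #, (, *, ], int }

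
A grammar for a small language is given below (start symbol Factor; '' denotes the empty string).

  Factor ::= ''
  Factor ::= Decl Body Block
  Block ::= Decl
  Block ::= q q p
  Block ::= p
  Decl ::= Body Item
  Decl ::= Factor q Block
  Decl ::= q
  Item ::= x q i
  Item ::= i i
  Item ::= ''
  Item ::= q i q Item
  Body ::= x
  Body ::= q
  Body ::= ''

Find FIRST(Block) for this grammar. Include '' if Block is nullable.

{ i, p, q, x, '' }

From Block ::= Decl: add FIRST(Decl) = { i, p, q, x, '' } (including '' since Decl is nullable).
Block ::= q q p contributes {q}.
Block ::= p contributes {p}.
Union: FIRST(Block) = { i, p, q, x, '' }.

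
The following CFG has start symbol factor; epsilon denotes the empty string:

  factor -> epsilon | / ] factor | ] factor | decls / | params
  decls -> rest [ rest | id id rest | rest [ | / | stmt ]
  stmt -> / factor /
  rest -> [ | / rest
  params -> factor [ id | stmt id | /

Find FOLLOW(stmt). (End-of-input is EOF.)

{ ], id }

In decls -> stmt ]: add FIRST(]) = { ] }.
In params -> stmt id: add FIRST(id) = { id }.
Union: FOLLOW(stmt) = { ], id }.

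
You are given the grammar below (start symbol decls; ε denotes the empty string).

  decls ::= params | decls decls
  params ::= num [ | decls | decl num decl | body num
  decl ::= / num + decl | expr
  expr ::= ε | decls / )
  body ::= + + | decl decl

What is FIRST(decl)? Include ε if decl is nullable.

decl ::= / num + decl contributes {/}.
From decl ::= expr: add FIRST(expr) = { +, /, num, ε } (including ε since expr is nullable).
Union: FIRST(decl) = { +, /, num, ε }.

{ +, /, num, ε }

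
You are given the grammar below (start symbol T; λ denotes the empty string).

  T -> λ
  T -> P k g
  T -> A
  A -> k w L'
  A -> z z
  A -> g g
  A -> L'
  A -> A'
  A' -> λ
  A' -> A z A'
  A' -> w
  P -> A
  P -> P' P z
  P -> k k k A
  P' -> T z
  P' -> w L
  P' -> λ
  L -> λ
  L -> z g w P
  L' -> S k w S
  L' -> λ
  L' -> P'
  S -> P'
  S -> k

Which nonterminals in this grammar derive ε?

Directly nullable (have an λ-production): T, A', P', L, L'.
S -> P' with every symbol nullable, so S is nullable.
A -> L' with every symbol nullable, so A is nullable.
P -> A with every symbol nullable, so P is nullable.

{ A, A', L, L', P, P', S, T }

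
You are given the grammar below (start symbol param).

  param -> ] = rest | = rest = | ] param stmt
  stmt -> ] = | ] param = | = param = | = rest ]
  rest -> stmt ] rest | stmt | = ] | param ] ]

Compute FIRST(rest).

{ =, ] }

From rest -> stmt ] rest: add FIRST(stmt) = { =, ] }.
From rest -> stmt: add FIRST(stmt) = { =, ] }.
rest -> = ] contributes {=}.
From rest -> param ] ]: add FIRST(param) = { =, ] }.
Union: FIRST(rest) = { =, ] }.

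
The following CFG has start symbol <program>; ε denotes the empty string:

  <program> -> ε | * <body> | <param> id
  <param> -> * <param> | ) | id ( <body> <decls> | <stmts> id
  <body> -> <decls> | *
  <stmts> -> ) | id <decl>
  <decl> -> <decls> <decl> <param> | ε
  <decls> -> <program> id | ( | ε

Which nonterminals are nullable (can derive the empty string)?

{ <body>, <decl>, <decls>, <program> }

Directly nullable (have an ε-production): <program>, <decl>, <decls>.
<body> -> <decls> with every symbol nullable, so <body> is nullable.
No other nonterminal has a production whose RHS symbols are all nullable.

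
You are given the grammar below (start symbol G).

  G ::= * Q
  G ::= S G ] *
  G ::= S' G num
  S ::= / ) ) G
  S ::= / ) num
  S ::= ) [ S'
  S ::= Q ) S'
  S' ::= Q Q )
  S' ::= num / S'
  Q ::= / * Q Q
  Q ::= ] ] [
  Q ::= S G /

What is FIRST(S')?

{ ), /, ], num }

From S' ::= Q Q ): add FIRST(Q) = { ), /, ] }.
S' ::= num / S' contributes {num}.
Union: FIRST(S') = { ), /, ], num }.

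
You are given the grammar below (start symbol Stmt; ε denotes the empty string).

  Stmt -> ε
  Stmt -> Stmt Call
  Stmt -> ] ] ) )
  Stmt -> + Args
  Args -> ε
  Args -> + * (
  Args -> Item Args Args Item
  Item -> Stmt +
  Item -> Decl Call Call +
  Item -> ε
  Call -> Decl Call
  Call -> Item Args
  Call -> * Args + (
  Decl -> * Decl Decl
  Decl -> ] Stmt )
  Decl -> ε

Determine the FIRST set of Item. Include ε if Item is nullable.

From Item -> Stmt +: Stmt nullable, take FIRST(Stmt) ∪ {+} = { *, +, ] }.
From Item -> Decl Call Call +: Decl, Call, Call nullable, take FIRST(Decl) ∪ FIRST(Call) ∪ FIRST(Call) ∪ {+} = { *, +, ] }.
Item -> ε contributes ε.
Union: FIRST(Item) = { *, +, ], ε }.

{ *, +, ], ε }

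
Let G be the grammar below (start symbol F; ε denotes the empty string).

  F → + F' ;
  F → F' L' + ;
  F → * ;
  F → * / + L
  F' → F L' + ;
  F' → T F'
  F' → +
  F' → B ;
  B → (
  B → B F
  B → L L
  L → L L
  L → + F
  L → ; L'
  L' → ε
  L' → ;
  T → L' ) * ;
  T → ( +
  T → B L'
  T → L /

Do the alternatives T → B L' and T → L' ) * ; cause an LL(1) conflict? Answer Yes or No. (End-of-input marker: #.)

FIRST(B L') = { (, +, ; } and FIRST(L' ) * ;) = { ), ; }.
Both contain ;, so the two alternatives are not disjoint — LL(1) conflict.

Yes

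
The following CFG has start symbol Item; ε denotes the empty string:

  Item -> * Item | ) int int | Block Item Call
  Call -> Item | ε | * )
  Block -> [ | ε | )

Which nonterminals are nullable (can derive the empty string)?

Directly nullable (have an ε-production): Call, Block.
No other nonterminal has a production whose RHS symbols are all nullable.

{ Block, Call }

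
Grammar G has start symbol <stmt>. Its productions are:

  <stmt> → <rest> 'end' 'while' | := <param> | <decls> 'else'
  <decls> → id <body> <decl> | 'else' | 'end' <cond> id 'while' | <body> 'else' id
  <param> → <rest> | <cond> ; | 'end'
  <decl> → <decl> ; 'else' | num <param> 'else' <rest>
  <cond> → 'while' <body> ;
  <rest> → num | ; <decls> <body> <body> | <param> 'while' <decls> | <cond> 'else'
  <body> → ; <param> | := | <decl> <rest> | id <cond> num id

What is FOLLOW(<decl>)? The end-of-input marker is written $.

{ $, 'else', 'end', 'while', :=, ;, id, num }

In <decls> → id <body> <decl>: <decl> is at the end, add FOLLOW(<decls>) = { $, 'else', 'end', 'while', :=, ;, id, num }.
In <decl> → <decl> ; 'else': add FIRST(; 'else') = { ; }.
In <body> → <decl> <rest>: add FIRST(<rest>) = { 'end', 'while', ;, num }.
Union: FOLLOW(<decl>) = { $, 'else', 'end', 'while', :=, ;, id, num }.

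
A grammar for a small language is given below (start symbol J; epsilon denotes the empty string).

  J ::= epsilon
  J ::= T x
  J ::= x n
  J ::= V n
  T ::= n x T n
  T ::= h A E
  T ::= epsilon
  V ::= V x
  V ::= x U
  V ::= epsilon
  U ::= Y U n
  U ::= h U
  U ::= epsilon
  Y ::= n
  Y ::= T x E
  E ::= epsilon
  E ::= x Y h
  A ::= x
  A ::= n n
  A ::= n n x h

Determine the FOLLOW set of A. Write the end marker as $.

In T ::= h A E: add FIRST(E)\{epsilon} = { x }.
  Since E is nullable, also add FOLLOW(T) = { n, x }.
Union: FOLLOW(A) = { n, x }.

{ n, x }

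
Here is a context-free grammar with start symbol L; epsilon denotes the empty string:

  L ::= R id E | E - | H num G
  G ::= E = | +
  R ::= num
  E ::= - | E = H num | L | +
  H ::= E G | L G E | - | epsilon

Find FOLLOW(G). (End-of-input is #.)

{ #, +, -, =, num }

In L ::= H num G: G is at the end, add FOLLOW(L) = { #, +, -, =, num }.
In H ::= E G: G is at the end, add FOLLOW(H) = { num }.
In H ::= L G E: add FIRST(E) = { +, -, num }.
Union: FOLLOW(G) = { #, +, -, =, num }.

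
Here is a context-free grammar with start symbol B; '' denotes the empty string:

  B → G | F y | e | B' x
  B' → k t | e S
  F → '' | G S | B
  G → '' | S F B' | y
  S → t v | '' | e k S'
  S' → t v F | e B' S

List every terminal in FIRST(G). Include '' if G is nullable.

{ e, k, t, y, '' }

G → '' contributes ''.
From G → S F B': S, F nullable, take FIRST(S) ∪ FIRST(F) ∪ FIRST(B') = { e, k, t, y }.
G → y contributes {y}.
Union: FIRST(G) = { e, k, t, y, '' }.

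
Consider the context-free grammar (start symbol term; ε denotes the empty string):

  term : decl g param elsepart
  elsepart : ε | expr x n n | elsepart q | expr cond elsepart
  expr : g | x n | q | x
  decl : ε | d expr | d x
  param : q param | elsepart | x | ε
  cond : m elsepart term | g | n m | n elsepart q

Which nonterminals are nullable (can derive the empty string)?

{ decl, elsepart, param }

Directly nullable (have an ε-production): elsepart, decl, param.
No other nonterminal has a production whose RHS symbols are all nullable.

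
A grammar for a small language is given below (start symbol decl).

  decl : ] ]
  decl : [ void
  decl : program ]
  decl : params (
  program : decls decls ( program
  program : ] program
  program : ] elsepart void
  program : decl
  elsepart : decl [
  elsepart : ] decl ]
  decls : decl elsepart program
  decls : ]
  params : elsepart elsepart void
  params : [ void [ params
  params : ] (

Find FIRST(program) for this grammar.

{ [, ] }

From program : decls decls ( program: add FIRST(decls) = { [, ] }.
program : ] program contributes {]}.
program : ] elsepart void contributes {]}.
From program : decl: add FIRST(decl) = { [, ] }.
Union: FIRST(program) = { [, ] }.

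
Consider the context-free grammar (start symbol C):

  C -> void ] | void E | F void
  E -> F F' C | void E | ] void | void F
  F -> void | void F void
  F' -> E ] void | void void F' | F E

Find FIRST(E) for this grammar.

From E -> F F' C: add FIRST(F) = { void }.
E -> void E contributes {void}.
E -> ] void contributes {]}.
E -> void F contributes {void}.
Union: FIRST(E) = { ], void }.

{ ], void }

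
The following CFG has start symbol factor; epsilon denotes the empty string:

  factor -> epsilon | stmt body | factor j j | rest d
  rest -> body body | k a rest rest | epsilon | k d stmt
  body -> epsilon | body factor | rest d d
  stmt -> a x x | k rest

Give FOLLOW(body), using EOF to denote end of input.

{ EOF, a, d, j, k }

In factor -> stmt body: body is at the end, add FOLLOW(factor) = { EOF, a, d, j, k }.
In rest -> body body: add FIRST(body)\{epsilon} = { a, d, j, k }.
  Since body is nullable, also add FOLLOW(rest) = { EOF, a, d, j, k }.
In rest -> body body: body is at the end, add FOLLOW(rest) = { EOF, a, d, j, k }.
In body -> body factor: add FIRST(factor)\{epsilon} = { a, d, j, k }.
  Since factor is nullable, also add FOLLOW(body) = { EOF, a, d, j, k }.
Union: FOLLOW(body) = { EOF, a, d, j, k }.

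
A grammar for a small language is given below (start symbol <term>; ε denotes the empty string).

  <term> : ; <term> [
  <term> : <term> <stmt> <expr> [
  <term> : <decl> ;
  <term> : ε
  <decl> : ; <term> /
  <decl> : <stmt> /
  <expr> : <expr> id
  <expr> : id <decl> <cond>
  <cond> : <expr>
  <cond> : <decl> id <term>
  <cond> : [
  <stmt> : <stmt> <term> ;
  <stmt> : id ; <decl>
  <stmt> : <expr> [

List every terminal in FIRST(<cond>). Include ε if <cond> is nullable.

{ ;, [, id }

From <cond> : <expr>: add FIRST(<expr>) = { id }.
From <cond> : <decl> id <term>: add FIRST(<decl>) = { ;, id }.
<cond> : [ contributes {[}.
Union: FIRST(<cond>) = { ;, [, id }.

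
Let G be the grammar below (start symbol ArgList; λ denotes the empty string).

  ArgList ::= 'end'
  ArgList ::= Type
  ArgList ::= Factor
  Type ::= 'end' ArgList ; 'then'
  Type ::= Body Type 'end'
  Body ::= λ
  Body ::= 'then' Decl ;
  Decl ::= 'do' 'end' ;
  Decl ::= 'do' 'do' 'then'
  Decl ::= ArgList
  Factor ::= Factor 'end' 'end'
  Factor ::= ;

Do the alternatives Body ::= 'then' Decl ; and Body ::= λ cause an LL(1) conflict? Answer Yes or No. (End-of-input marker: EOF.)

FIRST('then' Decl ;) = { 'then' } and FIRST(λ) = { λ }.
The second alternative is nullable and FOLLOW(Body) = { 'end', 'then' } shares 'then' with FIRST of the first — conflict.

Yes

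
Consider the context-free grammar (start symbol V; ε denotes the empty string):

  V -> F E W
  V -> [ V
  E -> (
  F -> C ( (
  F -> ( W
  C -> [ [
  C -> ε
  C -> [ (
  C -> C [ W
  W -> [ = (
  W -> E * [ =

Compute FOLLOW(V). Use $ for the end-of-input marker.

V is the start symbol, so $ ∈ FOLLOW(V).
In V -> [ V: V is at the end, add FOLLOW(V) = { $ }.
Union: FOLLOW(V) = { $ }.

{ $ }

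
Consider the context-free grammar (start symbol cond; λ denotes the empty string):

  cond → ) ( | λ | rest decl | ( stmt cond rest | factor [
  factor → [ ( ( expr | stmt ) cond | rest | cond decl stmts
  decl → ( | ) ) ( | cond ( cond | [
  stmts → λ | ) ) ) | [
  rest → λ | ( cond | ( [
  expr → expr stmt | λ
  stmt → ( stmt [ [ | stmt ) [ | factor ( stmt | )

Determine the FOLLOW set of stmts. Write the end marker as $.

In factor → cond decl stmts: stmts is at the end, add FOLLOW(factor) = { (, [ }.
Union: FOLLOW(stmts) = { (, [ }.

{ (, [ }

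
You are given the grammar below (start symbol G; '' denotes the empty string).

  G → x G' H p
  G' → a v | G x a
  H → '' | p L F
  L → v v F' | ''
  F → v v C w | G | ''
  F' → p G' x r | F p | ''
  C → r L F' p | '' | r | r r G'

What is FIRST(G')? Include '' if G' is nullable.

{ a, x }

G' → a v contributes {a}.
From G' → G x a: add FIRST(G) = { x }.
Union: FIRST(G') = { a, x }.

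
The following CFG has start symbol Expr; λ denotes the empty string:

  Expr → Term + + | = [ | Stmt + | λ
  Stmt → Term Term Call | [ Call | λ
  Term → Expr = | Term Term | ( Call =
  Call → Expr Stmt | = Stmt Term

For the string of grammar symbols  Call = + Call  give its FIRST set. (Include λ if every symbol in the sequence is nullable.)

{ (, +, =, [ }

Add FIRST(Call)\{λ} = { (, +, =, [ }; Call is nullable, continue.
= is a terminal; add {=} and stop.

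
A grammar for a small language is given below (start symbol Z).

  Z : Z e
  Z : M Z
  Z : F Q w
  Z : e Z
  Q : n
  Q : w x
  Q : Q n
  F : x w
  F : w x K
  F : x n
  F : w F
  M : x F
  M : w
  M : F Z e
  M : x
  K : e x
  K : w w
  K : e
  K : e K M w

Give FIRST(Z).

From Z : Z e: add FIRST(Z) = { e, w, x }.
From Z : M Z: add FIRST(M) = { w, x }.
From Z : F Q w: add FIRST(F) = { w, x }.
Z : e Z contributes {e}.
Union: FIRST(Z) = { e, w, x }.

{ e, w, x }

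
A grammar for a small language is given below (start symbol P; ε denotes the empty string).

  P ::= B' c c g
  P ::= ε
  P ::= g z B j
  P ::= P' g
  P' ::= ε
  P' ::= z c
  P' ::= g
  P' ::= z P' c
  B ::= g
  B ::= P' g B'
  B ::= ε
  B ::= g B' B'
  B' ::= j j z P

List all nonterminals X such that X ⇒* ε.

{ B, P, P' }

Directly nullable (have an ε-production): P, P', B.
No other nonterminal has a production whose RHS symbols are all nullable.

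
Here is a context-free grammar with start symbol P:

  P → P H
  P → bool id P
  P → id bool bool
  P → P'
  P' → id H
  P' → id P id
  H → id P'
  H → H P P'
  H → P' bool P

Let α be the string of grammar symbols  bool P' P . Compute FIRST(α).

{ bool }

bool is a terminal; add {bool} and stop.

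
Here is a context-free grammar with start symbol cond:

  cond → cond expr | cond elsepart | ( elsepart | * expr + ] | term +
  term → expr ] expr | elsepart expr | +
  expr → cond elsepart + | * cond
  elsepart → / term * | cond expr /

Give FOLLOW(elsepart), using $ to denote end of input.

In cond → cond elsepart: elsepart is at the end, add FOLLOW(cond) = { $, (, *, +, /, ] }.
In cond → ( elsepart: elsepart is at the end, add FOLLOW(cond) = { $, (, *, +, /, ] }.
In term → elsepart expr: add FIRST(expr) = { (, *, +, / }.
In expr → cond elsepart +: add FIRST(+) = { + }.
Union: FOLLOW(elsepart) = { $, (, *, +, /, ] }.

{ $, (, *, +, /, ] }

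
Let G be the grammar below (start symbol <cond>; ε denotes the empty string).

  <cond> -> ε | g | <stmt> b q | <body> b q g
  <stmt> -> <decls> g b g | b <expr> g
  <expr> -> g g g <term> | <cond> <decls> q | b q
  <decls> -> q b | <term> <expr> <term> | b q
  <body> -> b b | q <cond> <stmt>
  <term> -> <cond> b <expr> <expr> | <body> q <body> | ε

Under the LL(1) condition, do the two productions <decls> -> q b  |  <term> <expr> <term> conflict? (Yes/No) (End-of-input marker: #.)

Yes

FIRST(q b) = { q } and FIRST(<term> <expr> <term>) = { b, g, q }.
Both contain q, so the two alternatives are not disjoint — LL(1) conflict.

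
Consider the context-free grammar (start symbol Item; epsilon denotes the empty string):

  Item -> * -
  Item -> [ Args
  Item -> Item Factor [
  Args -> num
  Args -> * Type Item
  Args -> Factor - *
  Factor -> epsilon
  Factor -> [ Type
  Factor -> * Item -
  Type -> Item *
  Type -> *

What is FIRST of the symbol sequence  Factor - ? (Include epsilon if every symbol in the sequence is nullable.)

{ *, -, [ }

Add FIRST(Factor)\{epsilon} = { *, [ }; Factor is nullable, continue.
- is a terminal; add {-} and stop.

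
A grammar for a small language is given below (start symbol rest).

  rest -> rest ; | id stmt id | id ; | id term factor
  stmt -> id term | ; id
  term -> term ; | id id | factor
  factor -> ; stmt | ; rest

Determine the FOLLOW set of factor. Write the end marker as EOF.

In rest -> id term factor: factor is at the end, add FOLLOW(rest) = { EOF, ;, id }.
In term -> factor: factor is at the end, add FOLLOW(term) = { EOF, ;, id }.
Union: FOLLOW(factor) = { EOF, ;, id }.

{ EOF, ;, id }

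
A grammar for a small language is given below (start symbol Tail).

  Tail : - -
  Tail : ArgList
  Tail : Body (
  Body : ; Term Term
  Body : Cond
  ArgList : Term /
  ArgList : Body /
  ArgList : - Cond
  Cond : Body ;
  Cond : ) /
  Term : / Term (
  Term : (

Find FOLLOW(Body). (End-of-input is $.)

In Tail : Body (: add FIRST(() = { ( }.
In ArgList : Body /: add FIRST(/) = { / }.
In Cond : Body ;: add FIRST(;) = { ; }.
Union: FOLLOW(Body) = { (, /, ; }.

{ (, /, ; }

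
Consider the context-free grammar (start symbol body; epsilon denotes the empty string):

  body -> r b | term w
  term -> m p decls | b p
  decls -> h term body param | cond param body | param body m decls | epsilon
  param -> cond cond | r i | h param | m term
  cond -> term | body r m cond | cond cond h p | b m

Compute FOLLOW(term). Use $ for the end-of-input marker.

In body -> term w: add FIRST(w) = { w }.
In decls -> h term body param: add FIRST(body param) = { b, m, r }.
In param -> m term: term is at the end, add FOLLOW(param) = { b, h, m, r, w }.
In cond -> term: term is at the end, add FOLLOW(cond) = { b, h, m, r, w }.
Union: FOLLOW(term) = { b, h, m, r, w }.

{ b, h, m, r, w }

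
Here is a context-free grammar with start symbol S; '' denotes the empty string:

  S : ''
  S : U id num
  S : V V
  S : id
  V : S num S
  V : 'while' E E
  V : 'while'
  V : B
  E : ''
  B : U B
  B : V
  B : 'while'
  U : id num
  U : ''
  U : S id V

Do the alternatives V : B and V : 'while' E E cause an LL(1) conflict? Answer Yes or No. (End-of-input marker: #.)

FIRST(B) = { 'while', id, num } and FIRST('while' E E) = { 'while' }.
Both contain 'while', so the two alternatives are not disjoint — LL(1) conflict.

Yes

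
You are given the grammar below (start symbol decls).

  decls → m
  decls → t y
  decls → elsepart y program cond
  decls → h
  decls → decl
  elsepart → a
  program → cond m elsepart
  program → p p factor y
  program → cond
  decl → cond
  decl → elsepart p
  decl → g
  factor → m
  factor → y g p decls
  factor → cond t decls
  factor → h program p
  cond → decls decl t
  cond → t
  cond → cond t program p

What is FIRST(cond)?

{ a, g, h, m, t }

From cond → decls decl t: add FIRST(decls) = { a, g, h, m, t }.
cond → t contributes {t}.
From cond → cond t program p: add FIRST(cond) = { a, g, h, m, t }.
Union: FIRST(cond) = { a, g, h, m, t }.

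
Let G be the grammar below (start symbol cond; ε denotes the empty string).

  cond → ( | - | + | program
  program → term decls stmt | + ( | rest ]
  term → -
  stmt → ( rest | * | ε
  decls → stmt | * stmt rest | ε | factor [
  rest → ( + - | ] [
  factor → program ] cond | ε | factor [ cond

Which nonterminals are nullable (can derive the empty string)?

{ decls, factor, stmt }

Directly nullable (have an ε-production): stmt, decls, factor.
No other nonterminal has a production whose RHS symbols are all nullable.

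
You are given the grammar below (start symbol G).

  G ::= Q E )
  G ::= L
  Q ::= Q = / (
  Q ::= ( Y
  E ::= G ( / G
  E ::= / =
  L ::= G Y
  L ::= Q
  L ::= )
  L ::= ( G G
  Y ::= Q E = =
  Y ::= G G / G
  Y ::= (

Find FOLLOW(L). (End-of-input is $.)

{ $, (, ), /, = }

In G ::= L: L is at the end, add FOLLOW(G) = { $, (, ), /, = }.
Union: FOLLOW(L) = { $, (, ), /, = }.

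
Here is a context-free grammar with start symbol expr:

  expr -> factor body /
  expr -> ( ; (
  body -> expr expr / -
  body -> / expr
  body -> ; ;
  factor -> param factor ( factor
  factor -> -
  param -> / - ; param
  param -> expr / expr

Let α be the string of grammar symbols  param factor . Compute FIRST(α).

{ (, -, / }

Add FIRST(param) = { (, -, / }; param is not nullable, stop.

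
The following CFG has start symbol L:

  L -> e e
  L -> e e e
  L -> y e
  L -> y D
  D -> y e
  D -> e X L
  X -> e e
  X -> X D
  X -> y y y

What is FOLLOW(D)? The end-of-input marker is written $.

{ $, e, y }

In L -> y D: D is at the end, add FOLLOW(L) = { $, e, y }.
In X -> X D: D is at the end, add FOLLOW(X) = { e, y }.
Union: FOLLOW(D) = { $, e, y }.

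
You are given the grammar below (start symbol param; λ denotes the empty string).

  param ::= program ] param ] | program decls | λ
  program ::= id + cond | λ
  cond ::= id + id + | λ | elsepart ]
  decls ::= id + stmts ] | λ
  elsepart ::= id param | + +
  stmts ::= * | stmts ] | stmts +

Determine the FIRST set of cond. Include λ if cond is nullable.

cond ::= id + id + contributes {id}.
cond ::= λ contributes λ.
From cond ::= elsepart ]: add FIRST(elsepart) = { +, id }.
Union: FIRST(cond) = { +, id, λ }.

{ +, id, λ }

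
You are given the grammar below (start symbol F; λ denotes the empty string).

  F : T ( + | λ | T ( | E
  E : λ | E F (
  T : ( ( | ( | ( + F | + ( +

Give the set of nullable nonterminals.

{ E, F }

Directly nullable (have an λ-production): F, E.
No other nonterminal has a production whose RHS symbols are all nullable.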